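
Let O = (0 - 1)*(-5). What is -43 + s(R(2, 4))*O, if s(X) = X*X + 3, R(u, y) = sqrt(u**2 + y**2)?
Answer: 72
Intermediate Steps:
O = 5 (O = -1*(-5) = 5)
s(X) = 3 + X**2 (s(X) = X**2 + 3 = 3 + X**2)
-43 + s(R(2, 4))*O = -43 + (3 + (sqrt(2**2 + 4**2))**2)*5 = -43 + (3 + (sqrt(4 + 16))**2)*5 = -43 + (3 + (sqrt(20))**2)*5 = -43 + (3 + (2*sqrt(5))**2)*5 = -43 + (3 + 20)*5 = -43 + 23*5 = -43 + 115 = 72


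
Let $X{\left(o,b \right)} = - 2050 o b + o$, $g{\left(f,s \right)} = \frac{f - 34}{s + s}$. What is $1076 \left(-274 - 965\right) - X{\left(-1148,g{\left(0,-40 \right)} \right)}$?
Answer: $-2332211$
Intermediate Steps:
$g{\left(f,s \right)} = \frac{-34 + f}{2 s}$
$X{\left(o,b \right)} = o - 2050 b o$ ($X{\left(o,b \right)} = - 2050 b o + o = o - 2050 b o$)
$1076 \left(-274 - 965\right) - X{\left(-1148,g{\left(0,-40 \right)} \right)} = 1076 \left(-274 - 965\right) - - 1148 \left(1 - 2050 \frac{-34 + 0}{2 \left(-40\right)}\right) = 1076 \left(-1239\right) - - 1148 \left(1 - 2050 \cdot \frac{1}{2} \left(- \frac{1}{40}\right) \left(-34\right)\right) = -1333164 - - 1148 \left(1 - \frac{3485}{4}\right) = -1333164 - \left(-1148\right) \left(- \frac{3481}{4}\right) = -1333164 - 999047 = -2332211$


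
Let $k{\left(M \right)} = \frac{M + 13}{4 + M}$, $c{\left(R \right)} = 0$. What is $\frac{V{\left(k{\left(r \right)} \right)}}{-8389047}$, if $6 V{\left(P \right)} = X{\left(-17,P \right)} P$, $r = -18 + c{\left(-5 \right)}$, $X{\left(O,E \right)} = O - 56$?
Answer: $\frac{365}{704679948} \approx 5.1797 \cdot 10^{-7}$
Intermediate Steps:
$X{\left(O,E \right)} = -56 + O$
$r = -18$ ($r = -18 + 0 = -18$)
$k{\left(M \right)} = \frac{13 + M}{4 + M}$
$V{\left(P \right)} = - \frac{73 P}{6}$ ($V{\left(P \right)} = \frac{\left(-56 - 17\right) P}{6} = \frac{\left(-73\right) P}{6} = - \frac{73 P}{6}$)
$\frac{V{\left(k{\left(r \right)} \right)}}{-8389047} = \frac{\left(- \frac{73}{6}\right) \frac{13 - 18}{4 - 18}}{-8389047} = - \frac{73 \frac{1}{-14} \left(-5\right)}{6} \left(- \frac{1}{8389047}\right) = - \frac{73 \left(\left(- \frac{1}{14}\right) \left(-5\right)\right)}{6} \left(- \frac{1}{8389047}\right) = \left(- \frac{73}{6}\right) \frac{5}{14} \left(- \frac{1}{8389047}\right) = \left(- \frac{365}{84}\right) \left(- \frac{1}{8389047}\right) = \frac{365}{704679948}$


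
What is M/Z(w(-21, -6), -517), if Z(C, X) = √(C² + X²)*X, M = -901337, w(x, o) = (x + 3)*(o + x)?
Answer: 901337*√503485/260301745 ≈ 2.4570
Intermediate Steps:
w(x, o) = (3 + x)*(o + x)
Z(C, X) = X*√(C² + X²)
M/Z(w(-21, -6), -517) = -901337*(-1/(517*√(((-21)² + 3*(-6) + 3*(-21) - 6*(-21))² + (-517)²))) = -901337*(-1/(517*√((441 - 18 - 63 + 126)² + 267289))) = -901337*(-1/(517*√(486² + 267289))) = -901337*(-1/(517*√(236196 + 267289))) = -901337*(-√503485/260301745) = -(-901337)*√503485/260301745 = 901337*√503485/260301745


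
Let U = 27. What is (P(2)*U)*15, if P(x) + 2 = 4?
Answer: 810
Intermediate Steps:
P(x) = 2 (P(x) = -2 + 4 = 2)
(P(2)*U)*15 = (2*27)*15 = 54*15 = 810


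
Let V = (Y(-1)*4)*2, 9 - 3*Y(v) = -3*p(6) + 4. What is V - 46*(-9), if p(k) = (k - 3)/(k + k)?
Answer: 1288/3 ≈ 429.33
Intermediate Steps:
p(k) = (-3 + k)/(2*k) (p(k) = (-3 + k)/((2*k)) = (-3 + k)*(1/(2*k)) = (-3 + k)/(2*k))
Y(v) = 23/12 (Y(v) = 3 - (-3*(-3 + 6)/(2*6) + 4)/3 = 3 - (-3*3/(2*6) + 4)/3 = 3 - (-3*¼ + 4)/3 = 3 - (-¾ + 4)/3 = 3 - ⅓*13/4 = 3 - 13/12 = 23/12)
V = 46/3 (V = ((23/12)*4)*2 = (23/3)*2 = 46/3 ≈ 15.333)
V - 46*(-9) = 46/3 - 46*(-9) = 46/3 + 414 = 1288/3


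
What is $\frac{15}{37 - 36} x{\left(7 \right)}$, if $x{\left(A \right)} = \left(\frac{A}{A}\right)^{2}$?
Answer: $15$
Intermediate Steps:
$x{\left(A \right)} = 1$ ($x{\left(A \right)} = 1^{2} = 1$)
$\frac{15}{37 - 36} x{\left(7 \right)} = \frac{15}{37 - 36} \cdot 1 = \frac{15}{1} \cdot 1 = 15 \cdot 1 \cdot 1 = 15 \cdot 1 = 15$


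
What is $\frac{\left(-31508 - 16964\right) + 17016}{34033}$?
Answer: $- \frac{31456}{34033} \approx -0.92428$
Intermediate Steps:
$\frac{\left(-31508 - 16964\right) + 17016}{34033} = \left(-48472 + 17016\right) \frac{1}{34033} = \left(-31456\right) \frac{1}{34033} = - \frac{31456}{34033}$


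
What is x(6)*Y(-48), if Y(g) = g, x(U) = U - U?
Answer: 0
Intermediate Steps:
x(U) = 0
x(6)*Y(-48) = 0*(-48) = 0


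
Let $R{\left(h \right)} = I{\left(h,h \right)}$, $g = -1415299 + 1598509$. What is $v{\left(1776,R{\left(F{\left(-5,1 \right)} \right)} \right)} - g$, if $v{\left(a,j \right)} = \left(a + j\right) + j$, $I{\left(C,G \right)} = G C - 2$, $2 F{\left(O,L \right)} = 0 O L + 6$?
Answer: $-181420$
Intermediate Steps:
$F{\left(O,L \right)} = 3$ ($F{\left(O,L \right)} = \frac{0 O L + 6}{2} = \frac{0 L + 6}{2} = \frac{0 + 6}{2} = \frac{1}{2} \cdot 6 = 3$)
$g = 183210$
$I{\left(C,G \right)} = -2 + C G$ ($I{\left(C,G \right)} = C G - 2 = -2 + C G$)
$R{\left(h \right)} = -2 + h^{2}$ ($R{\left(h \right)} = -2 + h h = -2 + h^{2}$)
$v{\left(a,j \right)} = a + 2 j$
$v{\left(1776,R{\left(F{\left(-5,1 \right)} \right)} \right)} - g = \left(1776 + 2 \left(-2 + 3^{2}\right)\right) - 183210 = \left(1776 + 2 \left(-2 + 9\right)\right) - 183210 = \left(1776 + 2 \cdot 7\right) - 183210 = \left(1776 + 14\right) - 183210 = 1790 - 183210 = -181420$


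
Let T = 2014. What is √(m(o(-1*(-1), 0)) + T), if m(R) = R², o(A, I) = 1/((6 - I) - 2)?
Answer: 5*√1289/4 ≈ 44.878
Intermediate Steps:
o(A, I) = 1/(4 - I)
√(m(o(-1*(-1), 0)) + T) = √((-1/(-4 + 0))² + 2014) = √((-1/(-4))² + 2014) = √((-1*(-¼))² + 2014) = √((¼)² + 2014) = √(1/16 + 2014) = √(32225/16) = 5*√1289/4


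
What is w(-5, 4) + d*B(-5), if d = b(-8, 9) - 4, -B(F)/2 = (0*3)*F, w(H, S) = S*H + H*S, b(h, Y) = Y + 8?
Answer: -40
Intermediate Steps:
b(h, Y) = 8 + Y
w(H, S) = 2*H*S (w(H, S) = H*S + H*S = 2*H*S)
B(F) = 0 (B(F) = -2*0*3*F = -0*F = -2*0 = 0)
d = 13 (d = (8 + 9) - 4 = 17 - 4 = 13)
w(-5, 4) + d*B(-5) = 2*(-5)*4 + 13*0 = -40 + 0 = -40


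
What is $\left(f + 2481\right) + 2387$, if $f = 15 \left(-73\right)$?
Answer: $3773$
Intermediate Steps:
$f = -1095$
$\left(f + 2481\right) + 2387 = \left(-1095 + 2481\right) + 2387 = 1386 + 2387 = 3773$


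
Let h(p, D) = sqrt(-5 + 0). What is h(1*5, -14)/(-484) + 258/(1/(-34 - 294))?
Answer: -84624 - I*sqrt(5)/484 ≈ -84624.0 - 0.00462*I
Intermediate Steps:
h(p, D) = I*sqrt(5) (h(p, D) = sqrt(-5) = I*sqrt(5))
h(1*5, -14)/(-484) + 258/(1/(-34 - 294)) = (I*sqrt(5))/(-484) + 258/(1/(-34 - 294)) = (I*sqrt(5))*(-1/484) + 258/(1/(-328)) = -I*sqrt(5)/484 + 258/(-1/328) = -I*sqrt(5)/484 + 258*(-328) = -I*sqrt(5)/484 - 84624 = -84624 - I*sqrt(5)/484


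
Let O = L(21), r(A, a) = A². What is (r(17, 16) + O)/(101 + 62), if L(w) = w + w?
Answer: 331/163 ≈ 2.0307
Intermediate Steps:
L(w) = 2*w
O = 42 (O = 2*21 = 42)
(r(17, 16) + O)/(101 + 62) = (17² + 42)/(101 + 62) = (289 + 42)/163 = 331*(1/163) = 331/163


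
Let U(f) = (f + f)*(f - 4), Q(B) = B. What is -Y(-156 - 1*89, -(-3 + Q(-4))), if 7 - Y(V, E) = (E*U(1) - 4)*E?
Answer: -329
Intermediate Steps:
U(f) = 2*f*(-4 + f) (U(f) = (2*f)*(-4 + f) = 2*f*(-4 + f))
Y(V, E) = 7 - E*(-4 - 6*E) (Y(V, E) = 7 - (E*(2*1*(-4 + 1)) - 4)*E = 7 - (E*(2*1*(-3)) - 4)*E = 7 - (E*(-6) - 4)*E = 7 - (-6*E - 4)*E = 7 - (-4 - 6*E)*E = 7 - E*(-4 - 6*E))
-Y(-156 - 1*89, -(-3 + Q(-4))) = -(7 + 4*(-(-3 - 4)) + 6*(-(-3 - 4))²) = -(7 + 4*(-1*(-7)) + 6*(-1*(-7))²) = -(7 + 4*7 + 6*7²) = -(7 + 28 + 6*49) = -(7 + 28 + 294) = -1*329 = -329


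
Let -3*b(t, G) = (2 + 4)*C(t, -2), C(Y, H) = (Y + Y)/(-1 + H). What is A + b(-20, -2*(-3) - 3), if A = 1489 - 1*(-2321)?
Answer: 11350/3 ≈ 3783.3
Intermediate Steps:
C(Y, H) = 2*Y/(-1 + H) (C(Y, H) = (2*Y)/(-1 + H) = 2*Y/(-1 + H))
b(t, G) = 4*t/3 (b(t, G) = -(2 + 4)*2*t/(-1 - 2)/3 = -2*2*t/(-3) = -2*2*t*(-⅓) = -2*(-2*t/3) = -(-4)*t/3 = 4*t/3)
A = 3810 (A = 1489 + 2321 = 3810)
A + b(-20, -2*(-3) - 3) = 3810 + (4/3)*(-20) = 3810 - 80/3 = 11350/3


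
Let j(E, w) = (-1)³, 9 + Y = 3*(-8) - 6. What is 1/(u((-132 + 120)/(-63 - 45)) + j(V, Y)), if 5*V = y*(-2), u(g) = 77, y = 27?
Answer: 1/76 ≈ 0.013158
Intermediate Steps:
Y = -39 (Y = -9 + (3*(-8) - 6) = -9 + (-24 - 6) = -9 - 30 = -39)
V = -54/5 (V = (27*(-2))/5 = (⅕)*(-54) = -54/5 ≈ -10.800)
j(E, w) = -1
1/(u((-132 + 120)/(-63 - 45)) + j(V, Y)) = 1/(77 - 1) = 1/76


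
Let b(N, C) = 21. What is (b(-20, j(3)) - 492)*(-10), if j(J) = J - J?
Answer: 4710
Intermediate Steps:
j(J) = 0
(b(-20, j(3)) - 492)*(-10) = (21 - 492)*(-10) = -471*(-10) = 4710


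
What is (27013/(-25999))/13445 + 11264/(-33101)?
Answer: -3938299192833/11570671527055 ≈ -0.34037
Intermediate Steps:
(27013/(-25999))/13445 + 11264/(-33101) = (27013*(-1/25999))*(1/13445) + 11264*(-1/33101) = -27013/25999*1/13445 - 11264/33101 = -27013/349556555 - 11264/33101 = -3938299192833/11570671527055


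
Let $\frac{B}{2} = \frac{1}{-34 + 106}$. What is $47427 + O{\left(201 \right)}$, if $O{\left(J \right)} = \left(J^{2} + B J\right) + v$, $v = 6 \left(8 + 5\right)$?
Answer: $\frac{1054939}{12} \approx 87912.0$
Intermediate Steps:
$v = 78$ ($v = 6 \cdot 13 = 78$)
$B = \frac{1}{36}$ ($B = \frac{2}{-34 + 106} = \frac{2}{72} = 2 \cdot \frac{1}{72} = \frac{1}{36} \approx 0.027778$)
$O{\left(J \right)} = 78 + J^{2} + \frac{J}{36}$ ($O{\left(J \right)} = \left(J^{2} + \frac{J}{36}\right) + 78 = 78 + J^{2} + \frac{J}{36}$)
$47427 + O{\left(201 \right)} = 47427 + \left(78 + 201^{2} + \frac{1}{36} \cdot 201\right) = 47427 + \left(78 + 40401 + \frac{67}{12}\right) = 47427 + \frac{485815}{12} = \frac{1054939}{12}$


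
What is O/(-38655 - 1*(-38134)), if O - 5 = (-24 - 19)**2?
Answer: -1854/521 ≈ -3.5585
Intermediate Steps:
O = 1854 (O = 5 + (-24 - 19)**2 = 5 + (-43)**2 = 5 + 1849 = 1854)
O/(-38655 - 1*(-38134)) = 1854/(-38655 - 1*(-38134)) = 1854/(-38655 + 38134) = 1854/(-521) = 1854*(-1/521) = -1854/521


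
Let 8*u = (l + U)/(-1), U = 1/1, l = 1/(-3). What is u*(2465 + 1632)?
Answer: -4097/12 ≈ -341.42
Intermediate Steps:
l = -⅓ ≈ -0.33333
U = 1
u = -1/12 (u = ((-⅓ + 1)/(-1))/8 = (-1*⅔)/8 = (⅛)*(-⅔) = -1/12 ≈ -0.083333)
u*(2465 + 1632) = -(2465 + 1632)/12 = -1/12*4097 = -4097/12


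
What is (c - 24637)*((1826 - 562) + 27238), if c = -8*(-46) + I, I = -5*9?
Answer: -692997628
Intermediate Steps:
I = -45
c = 323 (c = -8*(-46) - 45 = 368 - 45 = 323)
(c - 24637)*((1826 - 562) + 27238) = (323 - 24637)*((1826 - 562) + 27238) = -24314*(1264 + 27238) = -24314*28502 = -692997628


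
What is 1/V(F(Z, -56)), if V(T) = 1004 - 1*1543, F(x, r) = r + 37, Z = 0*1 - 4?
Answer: -1/539 ≈ -0.0018553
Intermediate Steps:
Z = -4 (Z = 0 - 4 = -4)
F(x, r) = 37 + r
V(T) = -539 (V(T) = 1004 - 1543 = -539)
1/V(F(Z, -56)) = 1/(-539) = -1/539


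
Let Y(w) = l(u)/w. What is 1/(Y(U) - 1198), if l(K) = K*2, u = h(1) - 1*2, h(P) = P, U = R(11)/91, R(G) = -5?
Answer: -5/5808 ≈ -0.00086088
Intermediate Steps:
U = -5/91 ≈ -0.054945
u = -1 (u = 1 - 1*2 = 1 - 2 = -1)
l(K) = 2*K
Y(w) = -2/w (Y(w) = (2*(-1))/w = -2/w)
1/(Y(U) - 1198) = 1/(-2/(-5/91) - 1198) = 1/(-2*(-91/5) - 1198) = 1/(182/5 - 1198) = 1/(-5808/5) = -5/5808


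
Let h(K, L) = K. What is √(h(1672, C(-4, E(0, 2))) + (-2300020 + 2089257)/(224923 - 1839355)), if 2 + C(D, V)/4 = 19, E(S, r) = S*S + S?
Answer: √272389092742434/403608 ≈ 40.892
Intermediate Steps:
E(S, r) = S + S² (E(S, r) = S² + S = S + S²)
C(D, V) = 68 (C(D, V) = -8 + 4*19 = -8 + 76 = 68)
√(h(1672, C(-4, E(0, 2))) + (-2300020 + 2089257)/(224923 - 1839355)) = √(1672 + (-2300020 + 2089257)/(224923 - 1839355)) = √(1672 - 210763/(-1614432)) = √(1672 - 210763*(-1/1614432)) = √(1672 + 210763/1614432) = √(2699541067/1614432) = √272389092742434/403608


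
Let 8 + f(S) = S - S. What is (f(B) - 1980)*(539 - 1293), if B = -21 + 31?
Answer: 1498952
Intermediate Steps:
B = 10
f(S) = -8 (f(S) = -8 + (S - S) = -8 + 0 = -8)
(f(B) - 1980)*(539 - 1293) = (-8 - 1980)*(539 - 1293) = -1988*(-754) = 1498952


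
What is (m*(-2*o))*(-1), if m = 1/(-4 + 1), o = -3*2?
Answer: 4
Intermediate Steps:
o = -6
m = -⅓ (m = 1/(-3) = -⅓ ≈ -0.33333)
(m*(-2*o))*(-1) = -(-2)*(-6)/3*(-1) = -⅓*12*(-1) = -4*(-1) = 4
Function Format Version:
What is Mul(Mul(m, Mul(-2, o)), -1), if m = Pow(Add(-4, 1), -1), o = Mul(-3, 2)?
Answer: 4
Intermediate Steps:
o = -6
m = Rational(-1, 3) (m = Pow(-3, -1) = Rational(-1, 3) ≈ -0.33333)
Mul(Mul(m, Mul(-2, o)), -1) = Mul(Mul(Rational(-1, 3), Mul(-2, -6)), -1) = Mul(Mul(Rational(-1, 3), 12), -1) = Mul(-4, -1) = 4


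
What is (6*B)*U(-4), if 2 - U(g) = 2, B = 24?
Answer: 0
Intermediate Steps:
U(g) = 0 (U(g) = 2 - 1*2 = 2 - 2 = 0)
(6*B)*U(-4) = (6*24)*0 = 144*0 = 0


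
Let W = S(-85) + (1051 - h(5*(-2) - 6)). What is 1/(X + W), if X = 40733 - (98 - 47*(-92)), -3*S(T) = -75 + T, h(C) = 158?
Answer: 3/111772 ≈ 2.6840e-5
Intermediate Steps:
S(T) = 25 - T/3 (S(T) = -(-75 + T)/3 = 25 - T/3)
X = 36311 (X = 40733 - (98 + 4324) = 40733 - 1*4422 = 40733 - 4422 = 36311)
W = 2839/3 (W = (25 - ⅓*(-85)) + (1051 - 1*158) = (25 + 85/3) + (1051 - 158) = 160/3 + 893 = 2839/3 ≈ 946.33)
1/(X + W) = 1/(36311 + 2839/3) = 1/(111772/3) = 3/111772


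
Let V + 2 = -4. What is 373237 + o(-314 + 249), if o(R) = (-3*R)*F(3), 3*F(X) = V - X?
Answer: 372652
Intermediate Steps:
V = -6 (V = -2 - 4 = -6)
F(X) = -2 - X/3 (F(X) = (-6 - X)/3 = -2 - X/3)
o(R) = 9*R (o(R) = (-3*R)*(-2 - ⅓*3) = (-3*R)*(-2 - 1) = -3*R*(-3) = 9*R)
373237 + o(-314 + 249) = 373237 + 9*(-314 + 249) = 373237 + 9*(-65) = 373237 - 585 = 372652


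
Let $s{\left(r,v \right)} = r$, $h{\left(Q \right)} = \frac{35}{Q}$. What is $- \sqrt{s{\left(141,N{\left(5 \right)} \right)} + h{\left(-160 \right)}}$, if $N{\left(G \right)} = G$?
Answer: $- \frac{\sqrt{9010}}{8} \approx -11.865$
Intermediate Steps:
$- \sqrt{s{\left(141,N{\left(5 \right)} \right)} + h{\left(-160 \right)}} = - \sqrt{141 + \frac{35}{-160}} = - \sqrt{141 + 35 \left(- \frac{1}{160}\right)} = - \sqrt{141 - \frac{7}{32}} = - \sqrt{\frac{4505}{32}} = - \frac{\sqrt{9010}}{8}$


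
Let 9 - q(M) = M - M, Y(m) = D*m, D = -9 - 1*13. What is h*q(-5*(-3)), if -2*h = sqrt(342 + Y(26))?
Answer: -9*I*sqrt(230)/2 ≈ -68.246*I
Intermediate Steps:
D = -22 (D = -9 - 13 = -22)
Y(m) = -22*m
q(M) = 9 (q(M) = 9 - (M - M) = 9 - 1*0 = 9 + 0 = 9)
h = -I*sqrt(230)/2 (h = -sqrt(342 - 22*26)/2 = -sqrt(342 - 572)/2 = -I*sqrt(230)/2 ≈ -7.5829*I)
h*q(-5*(-3)) = -I*sqrt(230)/2*9 = -9*I*sqrt(230)/2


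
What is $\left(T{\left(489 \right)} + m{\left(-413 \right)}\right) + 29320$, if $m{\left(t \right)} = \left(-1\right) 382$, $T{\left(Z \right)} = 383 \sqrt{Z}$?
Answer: $28938 + 383 \sqrt{489} \approx 37407.0$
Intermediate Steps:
$m{\left(t \right)} = -382$
$\left(T{\left(489 \right)} + m{\left(-413 \right)}\right) + 29320 = \left(383 \sqrt{489} - 382\right) + 29320 = \left(-382 + 383 \sqrt{489}\right) + 29320 = 28938 + 383 \sqrt{489}$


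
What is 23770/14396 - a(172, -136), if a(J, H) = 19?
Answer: -124877/7198 ≈ -17.349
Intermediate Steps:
23770/14396 - a(172, -136) = 23770/14396 - 1*19 = 23770*(1/14396) - 19 = 11885/7198 - 19 = -124877/7198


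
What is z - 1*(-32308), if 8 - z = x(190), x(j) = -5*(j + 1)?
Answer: 33271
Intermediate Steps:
x(j) = -5 - 5*j (x(j) = -5*(1 + j) = -5 - 5*j)
z = 963 (z = 8 - (-5 - 5*190) = 8 - (-5 - 950) = 8 - 1*(-955) = 8 + 955 = 963)
z - 1*(-32308) = 963 - 1*(-32308) = 963 + 32308 = 33271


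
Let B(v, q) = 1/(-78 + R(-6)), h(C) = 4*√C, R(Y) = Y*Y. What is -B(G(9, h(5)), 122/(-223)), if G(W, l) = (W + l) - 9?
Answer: 1/42 ≈ 0.023810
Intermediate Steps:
R(Y) = Y²
G(W, l) = -9 + W + l
B(v, q) = -1/42 (B(v, q) = 1/(-78 + (-6)²) = 1/(-78 + 36) = 1/(-42) = -1/42)
-B(G(9, h(5)), 122/(-223)) = -1*(-1/42) = 1/42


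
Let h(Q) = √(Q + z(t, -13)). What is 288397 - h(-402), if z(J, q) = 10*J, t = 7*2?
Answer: 288397 - I*√262 ≈ 2.884e+5 - 16.186*I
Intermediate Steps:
t = 14
h(Q) = √(140 + Q) (h(Q) = √(Q + 10*14) = √(Q + 140) = √(140 + Q))
288397 - h(-402) = 288397 - √(140 - 402) = 288397 - √(-262) = 288397 - I*√262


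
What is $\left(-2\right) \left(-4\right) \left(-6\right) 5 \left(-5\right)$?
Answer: $1200$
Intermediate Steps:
$\left(-2\right) \left(-4\right) \left(-6\right) 5 \left(-5\right) = 8 \left(-6\right) \left(-25\right) = \left(-48\right) \left(-25\right) = 1200$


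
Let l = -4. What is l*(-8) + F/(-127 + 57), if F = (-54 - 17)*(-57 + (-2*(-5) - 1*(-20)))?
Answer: 323/70 ≈ 4.6143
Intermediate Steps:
F = 1917 (F = -71*(-57 + (10 + 20)) = -71*(-57 + 30) = -71*(-27) = 1917)
l*(-8) + F/(-127 + 57) = -4*(-8) + 1917/(-127 + 57) = 32 + 1917/(-70) = 32 - 1/70*1917 = 32 - 1917/70 = 323/70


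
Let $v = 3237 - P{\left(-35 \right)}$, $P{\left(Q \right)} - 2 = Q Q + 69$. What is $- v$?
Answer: $-1941$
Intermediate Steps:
$P{\left(Q \right)} = 71 + Q^{2}$ ($P{\left(Q \right)} = 2 + \left(Q Q + 69\right) = 2 + \left(Q^{2} + 69\right) = 2 + \left(69 + Q^{2}\right) = 71 + Q^{2}$)
$v = 1941$ ($v = 3237 - \left(71 + \left(-35\right)^{2}\right) = 3237 - \left(71 + 1225\right) = 3237 - 1296 = 1941$)
$- v = \left(-1\right) 1941 = -1941$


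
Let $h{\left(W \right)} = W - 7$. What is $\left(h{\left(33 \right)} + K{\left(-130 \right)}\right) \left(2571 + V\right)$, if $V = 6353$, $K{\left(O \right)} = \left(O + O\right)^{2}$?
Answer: $603494424$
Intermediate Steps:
$K{\left(O \right)} = 4 O^{2}$ ($K{\left(O \right)} = \left(2 O\right)^{2} = 4 O^{2}$)
$h{\left(W \right)} = -7 + W$ ($h{\left(W \right)} = W - 7 = -7 + W$)
$\left(h{\left(33 \right)} + K{\left(-130 \right)}\right) \left(2571 + V\right) = \left(\left(-7 + 33\right) + 4 \left(-130\right)^{2}\right) \left(2571 + 6353\right) = \left(26 + 4 \cdot 16900\right) 8924 = \left(26 + 67600\right) 8924 = 67626 \cdot 8924 = 603494424$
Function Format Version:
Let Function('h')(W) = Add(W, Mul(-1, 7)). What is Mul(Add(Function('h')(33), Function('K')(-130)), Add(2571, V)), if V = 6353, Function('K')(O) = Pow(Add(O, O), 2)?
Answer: 603494424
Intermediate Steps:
Function('K')(O) = Mul(4, Pow(O, 2)) (Function('K')(O) = Pow(Mul(2, O), 2) = Mul(4, Pow(O, 2)))
Function('h')(W) = Add(-7, W) (Function('h')(W) = Add(W, -7) = Add(-7, W))
Mul(Add(Function('h')(33), Function('K')(-130)), Add(2571, V)) = Mul(Add(Add(-7, 33), Mul(4, Pow(-130, 2))), Add(2571, 6353)) = Mul(Add(26, Mul(4, 16900)), 8924) = Mul(Add(26, 67600), 8924) = Mul(67626, 8924) = 603494424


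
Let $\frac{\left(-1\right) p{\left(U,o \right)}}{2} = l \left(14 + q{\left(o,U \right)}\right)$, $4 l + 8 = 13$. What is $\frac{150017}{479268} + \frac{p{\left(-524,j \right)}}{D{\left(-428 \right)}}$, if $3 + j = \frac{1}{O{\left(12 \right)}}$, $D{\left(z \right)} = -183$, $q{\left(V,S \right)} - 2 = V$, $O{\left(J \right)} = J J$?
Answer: $\frac{344301133}{701648352} \approx 0.4907$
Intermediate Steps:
$O{\left(J \right)} = J^{2}$
$q{\left(V,S \right)} = 2 + V$
$l = \frac{5}{4}$ ($l = -2 + \frac{1}{4} \cdot 13 = -2 + \frac{13}{4} = \frac{5}{4} \approx 1.25$)
$j = - \frac{431}{144}$ ($j = -3 + \frac{1}{12^{2}} = -3 + \frac{1}{144} = - \frac{431}{144} \approx -2.9931$)
$p{\left(U,o \right)} = -40 - \frac{5 o}{2}$ ($p{\left(U,o \right)} = - 2 \frac{5 \left(14 + \left(2 + o\right)\right)}{4} = - 2 \frac{5 \left(16 + o\right)}{4} = - 2 \left(20 + \frac{5 o}{4}\right) = -40 - \frac{5 o}{2}$)
$\frac{150017}{479268} + \frac{p{\left(-524,j \right)}}{D{\left(-428 \right)}} = \frac{150017}{479268} + \frac{-40 - - \frac{2155}{288}}{-183} = 150017 \cdot \frac{1}{479268} + \left(-40 + \frac{2155}{288}\right) \left(- \frac{1}{183}\right) = \frac{150017}{479268} - - \frac{9365}{52704} = \frac{150017}{479268} + \frac{9365}{52704} = \frac{344301133}{701648352}$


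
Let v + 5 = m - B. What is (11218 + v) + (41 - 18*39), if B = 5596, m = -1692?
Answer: 3264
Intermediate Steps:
v = -7293 (v = -5 + (-1692 - 1*5596) = -5 + (-1692 - 5596) = -5 - 7288 = -7293)
(11218 + v) + (41 - 18*39) = (11218 - 7293) + (41 - 18*39) = 3925 + (41 - 702) = 3925 - 661 = 3264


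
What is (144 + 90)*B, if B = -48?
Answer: -11232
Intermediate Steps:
(144 + 90)*B = (144 + 90)*(-48) = 234*(-48) = -11232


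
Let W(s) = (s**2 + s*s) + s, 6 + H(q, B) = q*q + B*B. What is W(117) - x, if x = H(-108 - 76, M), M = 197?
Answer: -45164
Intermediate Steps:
H(q, B) = -6 + B**2 + q**2 (H(q, B) = -6 + (q*q + B*B) = -6 + (q**2 + B**2) = -6 + (B**2 + q**2) = -6 + B**2 + q**2)
x = 72659 (x = -6 + 197**2 + (-108 - 76)**2 = -6 + 38809 + (-184)**2 = -6 + 38809 + 33856 = 72659)
W(s) = s + 2*s**2 (W(s) = (s**2 + s**2) + s = 2*s**2 + s = s + 2*s**2)
W(117) - x = 117*(1 + 2*117) - 1*72659 = 117*(1 + 234) - 72659 = 117*235 - 72659 = 27495 - 72659 = -45164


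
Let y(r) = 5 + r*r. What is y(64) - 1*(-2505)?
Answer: 6606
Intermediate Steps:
y(r) = 5 + r²
y(64) - 1*(-2505) = (5 + 64²) - 1*(-2505) = (5 + 4096) + 2505 = 4101 + 2505 = 6606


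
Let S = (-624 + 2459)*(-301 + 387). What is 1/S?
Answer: 1/157810 ≈ 6.3367e-6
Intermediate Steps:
S = 157810 (S = 1835*86 = 157810)
1/S = 1/157810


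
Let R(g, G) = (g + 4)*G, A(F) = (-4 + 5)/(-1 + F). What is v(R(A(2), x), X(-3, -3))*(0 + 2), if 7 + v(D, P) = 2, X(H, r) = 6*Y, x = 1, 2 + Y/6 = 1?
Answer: -10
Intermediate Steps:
Y = -6 (Y = -12 + 6*1 = -12 + 6 = -6)
A(F) = 1/(-1 + F)
R(g, G) = G*(4 + g) (R(g, G) = (4 + g)*G = G*(4 + g))
X(H, r) = -36 (X(H, r) = 6*(-6) = -36)
v(D, P) = -5 (v(D, P) = -7 + 2 = -5)
v(R(A(2), x), X(-3, -3))*(0 + 2) = -5*(0 + 2) = -5*2 = -10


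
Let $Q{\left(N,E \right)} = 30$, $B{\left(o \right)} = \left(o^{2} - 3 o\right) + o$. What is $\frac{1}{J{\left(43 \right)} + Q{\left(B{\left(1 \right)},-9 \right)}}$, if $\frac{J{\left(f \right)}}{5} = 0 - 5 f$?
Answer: $- \frac{1}{1045} \approx -0.00095694$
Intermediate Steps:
$B{\left(o \right)} = o^{2} - 2 o$
$J{\left(f \right)} = - 25 f$ ($J{\left(f \right)} = 5 \left(0 - 5 f\right) = 5 \left(- 5 f\right) = - 25 f$)
$\frac{1}{J{\left(43 \right)} + Q{\left(B{\left(1 \right)},-9 \right)}} = \frac{1}{\left(-25\right) 43 + 30} = \frac{1}{-1075 + 30} = \frac{1}{-1045} = - \frac{1}{1045}$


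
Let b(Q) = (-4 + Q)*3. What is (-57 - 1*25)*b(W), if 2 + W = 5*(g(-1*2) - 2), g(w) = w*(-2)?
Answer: -984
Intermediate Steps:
g(w) = -2*w
W = 8 (W = -2 + 5*(-(-2)*2 - 2) = -2 + 5*(-2*(-2) - 2) = -2 + 5*(4 - 2) = -2 + 5*2 = -2 + 10 = 8)
b(Q) = -12 + 3*Q
(-57 - 1*25)*b(W) = (-57 - 1*25)*(-12 + 3*8) = (-57 - 25)*(-12 + 24) = -82*12 = -984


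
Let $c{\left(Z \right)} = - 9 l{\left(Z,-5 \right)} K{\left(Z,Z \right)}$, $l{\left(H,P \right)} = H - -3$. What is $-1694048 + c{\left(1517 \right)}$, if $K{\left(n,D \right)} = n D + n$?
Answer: $-31504080128$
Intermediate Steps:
$K{\left(n,D \right)} = n + D n$ ($K{\left(n,D \right)} = D n + n = n + D n$)
$l{\left(H,P \right)} = 3 + H$ ($l{\left(H,P \right)} = H + 3 = 3 + H$)
$c{\left(Z \right)} = Z \left(1 + Z\right) \left(-27 - 9 Z\right)$ ($c{\left(Z \right)} = - 9 \left(3 + Z\right) Z \left(1 + Z\right) = \left(-27 - 9 Z\right) Z \left(1 + Z\right) = Z \left(1 + Z\right) \left(-27 - 9 Z\right)$)
$-1694048 + c{\left(1517 \right)} = -1694048 - 13653 \left(1 + 1517\right) \left(3 + 1517\right) = -1694048 - 13653 \cdot 1518 \cdot 1520 = -1694048 - 31502386080 = -31504080128$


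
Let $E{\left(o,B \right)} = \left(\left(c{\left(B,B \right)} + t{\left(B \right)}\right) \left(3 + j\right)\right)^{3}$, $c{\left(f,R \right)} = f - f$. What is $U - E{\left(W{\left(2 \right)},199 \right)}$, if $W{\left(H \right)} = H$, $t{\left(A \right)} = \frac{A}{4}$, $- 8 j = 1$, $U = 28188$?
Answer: $- \frac{94959583649}{32768} \approx -2.8979 \cdot 10^{6}$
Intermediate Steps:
$j = - \frac{1}{8}$ ($j = \left(- \frac{1}{8}\right) 1 = - \frac{1}{8} \approx -0.125$)
$c{\left(f,R \right)} = 0$
$t{\left(A \right)} = \frac{A}{4}$ ($t{\left(A \right)} = A \frac{1}{4} = \frac{A}{4}$)
$E{\left(o,B \right)} = \frac{12167 B^{3}}{32768}$ ($E{\left(o,B \right)} = \left(\left(0 + \frac{B}{4}\right) \left(3 - \frac{1}{8}\right)\right)^{3} = \left(\frac{B}{4} \cdot \frac{23}{8}\right)^{3} = \left(\frac{23 B}{32}\right)^{3} = \frac{12167 B^{3}}{32768}$)
$U - E{\left(W{\left(2 \right)},199 \right)} = 28188 - \frac{12167 \cdot 199^{3}}{32768} = 28188 - \frac{12167}{32768} \cdot 7880599 = 28188 - \frac{95883248033}{32768} = - \frac{94959583649}{32768}$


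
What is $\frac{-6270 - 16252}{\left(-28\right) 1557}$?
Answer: $\frac{11261}{21798} \approx 0.51661$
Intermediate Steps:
$\frac{-6270 - 16252}{\left(-28\right) 1557} = \frac{-6270 - 16252}{-43596} = \left(-22522\right) \left(- \frac{1}{43596}\right) = \frac{11261}{21798}$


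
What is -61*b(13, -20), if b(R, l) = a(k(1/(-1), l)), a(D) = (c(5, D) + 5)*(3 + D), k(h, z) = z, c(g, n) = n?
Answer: -15555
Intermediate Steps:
a(D) = (3 + D)*(5 + D) (a(D) = (D + 5)*(3 + D) = (5 + D)*(3 + D) = (3 + D)*(5 + D))
b(R, l) = 15 + l² + 8*l
-61*b(13, -20) = -61*(15 + (-20)² + 8*(-20)) = -61*(15 + 400 - 160) = -61*255 = -15555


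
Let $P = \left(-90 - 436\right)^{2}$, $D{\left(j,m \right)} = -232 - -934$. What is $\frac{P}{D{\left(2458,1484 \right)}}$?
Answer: $\frac{138338}{351} \approx 394.13$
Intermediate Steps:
$D{\left(j,m \right)} = 702$ ($D{\left(j,m \right)} = -232 + 934 = 702$)
$P = 276676$ ($P = \left(-526\right)^{2} = 276676$)
$\frac{P}{D{\left(2458,1484 \right)}} = \frac{276676}{702} = 276676 \cdot \frac{1}{702} = \frac{138338}{351}$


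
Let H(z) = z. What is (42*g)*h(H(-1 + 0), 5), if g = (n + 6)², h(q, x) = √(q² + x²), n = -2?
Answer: 672*√26 ≈ 3426.5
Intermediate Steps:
g = 16 (g = (-2 + 6)² = 4² = 16)
(42*g)*h(H(-1 + 0), 5) = (42*16)*√((-1 + 0)² + 5²) = 672*√((-1)² + 25) = 672*√(1 + 25) = 672*√26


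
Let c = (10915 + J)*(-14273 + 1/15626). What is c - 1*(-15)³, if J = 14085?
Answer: -2787847343625/7813 ≈ -3.5682e+8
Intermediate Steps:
c = -2787873712500/7813 (c = (10915 + 14085)*(-14273 + 1/15626) = 25000*(-14273 + 1/15626) = 25000*(-223029897/15626) = -2787873712500/7813 ≈ -3.5683e+8)
c - 1*(-15)³ = -2787873712500/7813 - 1*(-15)³ = -2787873712500/7813 - 1*(-3375) = -2787873712500/7813 + 3375 = -2787847343625/7813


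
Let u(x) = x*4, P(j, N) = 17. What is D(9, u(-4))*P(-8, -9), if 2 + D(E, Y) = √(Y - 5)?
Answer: -34 + 17*I*√21 ≈ -34.0 + 77.904*I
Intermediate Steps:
u(x) = 4*x
D(E, Y) = -2 + √(-5 + Y) (D(E, Y) = -2 + √(Y - 5) = -2 + √(-5 + Y))
D(9, u(-4))*P(-8, -9) = (-2 + √(-5 + 4*(-4)))*17 = (-2 + √(-5 - 16))*17 = (-2 + √(-21))*17 = (-2 + I*√21)*17 = -34 + 17*I*√21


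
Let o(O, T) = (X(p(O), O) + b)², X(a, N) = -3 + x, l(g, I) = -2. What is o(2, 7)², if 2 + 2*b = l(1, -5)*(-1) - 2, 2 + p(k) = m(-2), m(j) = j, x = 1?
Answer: 81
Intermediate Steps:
p(k) = -4 (p(k) = -2 - 2 = -4)
X(a, N) = -2 (X(a, N) = -3 + 1 = -2)
b = -1 (b = -1 + (-2*(-1) - 2)/2 = -1 + (2 - 2)/2 = -1 + (½)*0 = -1 + 0 = -1)
o(O, T) = 9 (o(O, T) = (-2 - 1)² = (-3)² = 9)
o(2, 7)² = 9² = 81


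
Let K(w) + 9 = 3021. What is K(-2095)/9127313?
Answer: 3012/9127313 ≈ 0.00033000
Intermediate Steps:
K(w) = 3012 (K(w) = -9 + 3021 = 3012)
K(-2095)/9127313 = 3012/9127313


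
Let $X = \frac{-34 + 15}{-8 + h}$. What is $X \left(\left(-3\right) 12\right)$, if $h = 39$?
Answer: $\frac{684}{31} \approx 22.065$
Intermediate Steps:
$X = - \frac{19}{31}$ ($X = \frac{-34 + 15}{-8 + 39} = - \frac{19}{31} \approx -0.6129$)
$X \left(\left(-3\right) 12\right) = - \frac{19 \left(\left(-3\right) 12\right)}{31} = \left(- \frac{19}{31}\right) \left(-36\right) = \frac{684}{31}$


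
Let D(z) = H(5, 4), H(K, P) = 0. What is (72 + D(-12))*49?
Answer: 3528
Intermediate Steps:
D(z) = 0
(72 + D(-12))*49 = (72 + 0)*49 = 72*49 = 3528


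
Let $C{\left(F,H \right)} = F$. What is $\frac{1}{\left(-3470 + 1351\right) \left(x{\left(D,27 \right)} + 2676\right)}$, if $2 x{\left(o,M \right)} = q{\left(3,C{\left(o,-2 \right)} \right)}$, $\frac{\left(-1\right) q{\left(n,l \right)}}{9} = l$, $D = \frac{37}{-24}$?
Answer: $- \frac{16}{90962313} \approx -1.759 \cdot 10^{-7}$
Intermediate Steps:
$D = - \frac{37}{24}$ ($D = 37 \left(- \frac{1}{24}\right) = - \frac{37}{24} \approx -1.5417$)
$q{\left(n,l \right)} = - 9 l$
$x{\left(o,M \right)} = - \frac{9 o}{2}$ ($x{\left(o,M \right)} = \frac{\left(-9\right) o}{2} = - \frac{9 o}{2}$)
$\frac{1}{\left(-3470 + 1351\right) \left(x{\left(D,27 \right)} + 2676\right)} = \frac{1}{\left(-3470 + 1351\right) \left(\left(- \frac{9}{2}\right) \left(- \frac{37}{24}\right) + 2676\right)} = \frac{1}{\left(-2119\right) \left(\frac{111}{16} + 2676\right)} = \frac{1}{\left(-2119\right) \frac{42927}{16}} = \frac{1}{- \frac{90962313}{16}} = - \frac{16}{90962313}$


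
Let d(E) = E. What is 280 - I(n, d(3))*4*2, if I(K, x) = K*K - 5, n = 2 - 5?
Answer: 248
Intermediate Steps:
n = -3
I(K, x) = -5 + K**2 (I(K, x) = K**2 - 5 = -5 + K**2)
280 - I(n, d(3))*4*2 = 280 - (-5 + (-3)**2)*4*2 = 280 - (-5 + 9)*4*2 = 280 - 4*4*2 = 280 - 16*2 = 280 - 1*32 = 280 - 32 = 248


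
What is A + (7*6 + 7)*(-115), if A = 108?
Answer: -5527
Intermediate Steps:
A + (7*6 + 7)*(-115) = 108 + (7*6 + 7)*(-115) = 108 + (42 + 7)*(-115) = 108 + 49*(-115) = 108 - 5635 = -5527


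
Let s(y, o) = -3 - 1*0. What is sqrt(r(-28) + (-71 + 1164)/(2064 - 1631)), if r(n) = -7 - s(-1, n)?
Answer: 3*I*sqrt(30743)/433 ≈ 1.2148*I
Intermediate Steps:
s(y, o) = -3 (s(y, o) = -3 + 0 = -3)
r(n) = -4 (r(n) = -7 - 1*(-3) = -7 + 3 = -4)
sqrt(r(-28) + (-71 + 1164)/(2064 - 1631)) = sqrt(-4 + (-71 + 1164)/(2064 - 1631)) = sqrt(-4 + 1093/433) = sqrt(-639/433) = 3*I*sqrt(30743)/433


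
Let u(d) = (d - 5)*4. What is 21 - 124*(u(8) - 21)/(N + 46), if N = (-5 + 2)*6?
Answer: 426/7 ≈ 60.857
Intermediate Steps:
u(d) = -20 + 4*d (u(d) = (-5 + d)*4 = -20 + 4*d)
N = -18 (N = -3*6 = -18)
21 - 124*(u(8) - 21)/(N + 46) = 21 - 124*((-20 + 4*8) - 21)/(-18 + 46) = 21 - 124*((-20 + 32) - 21)/28 = 21 - 124*(12 - 21)/28 = 21 - (-1116)/28 = 21 - 124*(-9/28) = 21 + 279/7 = 426/7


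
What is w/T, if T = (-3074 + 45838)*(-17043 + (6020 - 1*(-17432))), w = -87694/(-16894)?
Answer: 43847/2315107098772 ≈ 1.8940e-8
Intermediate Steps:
w = 43847/8447 (w = -87694*(-1/16894) = 43847/8447 ≈ 5.1908)
T = 274074476 (T = 42764*(-17043 + (6020 + 17432)) = 42764*(-17043 + 23452) = 42764*6409 = 274074476)
w/T = (43847/8447)/274074476 = (43847/8447)*(1/274074476) = 43847/2315107098772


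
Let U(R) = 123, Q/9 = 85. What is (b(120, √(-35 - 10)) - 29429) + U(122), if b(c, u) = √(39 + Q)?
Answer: -29306 + 2*√201 ≈ -29278.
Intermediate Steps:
Q = 765 (Q = 9*85 = 765)
b(c, u) = 2*√201 (b(c, u) = √(39 + 765) = √804 = 2*√201)
(b(120, √(-35 - 10)) - 29429) + U(122) = (2*√201 - 29429) + 123 = (-29429 + 2*√201) + 123 = -29306 + 2*√201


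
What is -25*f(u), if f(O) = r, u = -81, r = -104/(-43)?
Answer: -2600/43 ≈ -60.465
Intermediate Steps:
r = 104/43 (r = -104*(-1/43) = 104/43 ≈ 2.4186)
f(O) = 104/43
-25*f(u) = -25*104/43 = -2600/43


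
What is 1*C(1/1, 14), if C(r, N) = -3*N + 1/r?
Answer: -41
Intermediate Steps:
C(r, N) = 1/r - 3*N
1*C(1/1, 14) = 1*(1/(1/1) - 3*14) = 1*(1/1 - 42) = 1*(1 - 42) = 1*(-41) = -41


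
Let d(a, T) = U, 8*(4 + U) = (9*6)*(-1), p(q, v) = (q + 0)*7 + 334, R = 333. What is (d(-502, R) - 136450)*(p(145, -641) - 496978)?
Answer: 270535620247/4 ≈ 6.7634e+10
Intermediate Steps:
p(q, v) = 334 + 7*q (p(q, v) = q*7 + 334 = 7*q + 334 = 334 + 7*q)
U = -43/4 (U = -4 + ((9*6)*(-1))/8 = -4 + (54*(-1))/8 = -4 + (⅛)*(-54) = -4 - 27/4 = -43/4 ≈ -10.750)
d(a, T) = -43/4
(d(-502, R) - 136450)*(p(145, -641) - 496978) = (-43/4 - 136450)*((334 + 7*145) - 496978) = -545843*((334 + 1015) - 496978)/4 = -545843*(1349 - 496978)/4 = -545843/4*(-495629) = 270535620247/4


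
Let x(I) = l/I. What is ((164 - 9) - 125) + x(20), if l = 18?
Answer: 309/10 ≈ 30.900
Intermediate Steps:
x(I) = 18/I
((164 - 9) - 125) + x(20) = ((164 - 9) - 125) + 18/20 = (155 - 125) + 18*(1/20) = 30 + 9/10 = 309/10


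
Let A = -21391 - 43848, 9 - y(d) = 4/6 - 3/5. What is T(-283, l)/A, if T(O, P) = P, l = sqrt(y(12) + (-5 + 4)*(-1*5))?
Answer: -sqrt(3135)/978585 ≈ -5.7216e-5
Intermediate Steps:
y(d) = 134/15 (y(d) = 9 - (4/6 - 3/5) = 9 - (4*(1/6) - 3*1/5) = 9 - (2/3 - 3/5) = 9 - 1*1/15 = 9 - 1/15 = 134/15)
A = -65239
l = sqrt(3135)/15 (l = sqrt(134/15 + (-5 + 4)*(-1*5)) = sqrt(134/15 - 1*(-5)) = sqrt(134/15 + 5) = sqrt(209/15) = sqrt(3135)/15 ≈ 3.7327)
T(-283, l)/A = (sqrt(3135)/15)/(-65239) = (sqrt(3135)/15)*(-1/65239) = -sqrt(3135)/978585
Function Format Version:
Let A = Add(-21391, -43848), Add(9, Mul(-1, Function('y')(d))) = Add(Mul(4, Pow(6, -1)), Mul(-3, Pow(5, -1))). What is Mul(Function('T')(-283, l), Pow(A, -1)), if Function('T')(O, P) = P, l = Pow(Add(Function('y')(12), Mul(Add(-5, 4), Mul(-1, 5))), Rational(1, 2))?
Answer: Mul(Rational(-1, 978585), Pow(3135, Rational(1, 2))) ≈ -5.7216e-5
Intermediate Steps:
Function('y')(d) = Rational(134, 15) (Function('y')(d) = Add(9, Mul(-1, Add(Mul(4, Pow(6, -1)), Mul(-3, Pow(5, -1))))) = Add(9, Mul(-1, Add(Mul(4, Rational(1, 6)), Mul(-3, Rational(1, 5))))) = Add(9, Mul(-1, Add(Rational(2, 3), Rational(-3, 5)))) = Add(9, Mul(-1, Rational(1, 15))) = Add(9, Rational(-1, 15)) = Rational(134, 15))
A = -65239
l = Mul(Rational(1, 15), Pow(3135, Rational(1, 2))) (l = Pow(Add(Rational(134, 15), Mul(Add(-5, 4), Mul(-1, 5))), Rational(1, 2)) = Pow(Add(Rational(134, 15), Mul(-1, -5)), Rational(1, 2)) = Pow(Add(Rational(134, 15), 5), Rational(1, 2)) = Pow(Rational(209, 15), Rational(1, 2)) = Mul(Rational(1, 15), Pow(3135, Rational(1, 2))) ≈ 3.7327)
Mul(Function('T')(-283, l), Pow(A, -1)) = Mul(Mul(Rational(1, 15), Pow(3135, Rational(1, 2))), Pow(-65239, -1)) = Mul(Mul(Rational(1, 15), Pow(3135, Rational(1, 2))), Rational(-1, 65239)) = Mul(Rational(-1, 978585), Pow(3135, Rational(1, 2)))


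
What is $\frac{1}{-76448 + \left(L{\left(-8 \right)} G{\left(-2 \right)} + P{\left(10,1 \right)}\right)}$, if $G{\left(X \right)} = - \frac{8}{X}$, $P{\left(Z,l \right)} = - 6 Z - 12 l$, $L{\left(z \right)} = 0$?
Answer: $- \frac{1}{76520} \approx -1.3068 \cdot 10^{-5}$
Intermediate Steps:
$P{\left(Z,l \right)} = - 12 l - 6 Z$
$\frac{1}{-76448 + \left(L{\left(-8 \right)} G{\left(-2 \right)} + P{\left(10,1 \right)}\right)} = \frac{1}{-76448 + \left(0 \left(- \frac{8}{-2}\right) - 72\right)} = \frac{1}{-76448 + \left(0 \left(\left(-8\right) \left(- \frac{1}{2}\right)\right) - 72\right)} = \frac{1}{-76448 + \left(0 \cdot 4 - 72\right)} = \frac{1}{-76448 + \left(0 - 72\right)} = \frac{1}{-76448 - 72} = \frac{1}{-76520} = - \frac{1}{76520}$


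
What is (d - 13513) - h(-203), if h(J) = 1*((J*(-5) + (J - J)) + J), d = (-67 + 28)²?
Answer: -12804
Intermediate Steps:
d = 1521 (d = (-39)² = 1521)
h(J) = -4*J (h(J) = 1*((-5*J + 0) + J) = 1*(-5*J + J) = 1*(-4*J) = -4*J)
(d - 13513) - h(-203) = (1521 - 13513) - (-4)*(-203) = -11992 - 1*812 = -11992 - 812 = -12804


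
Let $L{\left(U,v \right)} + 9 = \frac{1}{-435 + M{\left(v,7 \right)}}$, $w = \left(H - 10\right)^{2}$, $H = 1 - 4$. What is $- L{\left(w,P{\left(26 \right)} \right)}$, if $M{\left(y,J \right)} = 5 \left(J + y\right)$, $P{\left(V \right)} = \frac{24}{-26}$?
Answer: $\frac{47353}{5260} \approx 9.0025$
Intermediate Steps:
$P{\left(V \right)} = - \frac{12}{13}$ ($P{\left(V \right)} = 24 \left(- \frac{1}{26}\right) = - \frac{12}{13}$)
$H = -3$ ($H = 1 - 4 = -3$)
$M{\left(y,J \right)} = 5 J + 5 y$
$w = 169$ ($w = \left(-3 - 10\right)^{2} = \left(-13\right)^{2} = 169$)
$L{\left(U,v \right)} = -9 + \frac{1}{-400 + 5 v}$ ($L{\left(U,v \right)} = -9 + \frac{1}{-435 + \left(5 \cdot 7 + 5 v\right)} = -9 + \frac{1}{-435 + \left(35 + 5 v\right)} = -9 + \frac{1}{-400 + 5 v}$)
$- L{\left(w,P{\left(26 \right)} \right)} = - \frac{3601 - - \frac{540}{13}}{5 \left(-80 - \frac{12}{13}\right)} = - \frac{3601 + \frac{540}{13}}{5 \left(- \frac{1052}{13}\right)} = - \frac{\left(-13\right) 47353}{5 \cdot 1052 \cdot 13} = \left(-1\right) \left(- \frac{47353}{5260}\right) = \frac{47353}{5260}$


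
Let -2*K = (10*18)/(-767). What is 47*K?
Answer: 4230/767 ≈ 5.5150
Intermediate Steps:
K = 90/767 (K = -10*18/(2*(-767)) = -90*(-1)/767 = -½*(-180/767) = 90/767 ≈ 0.11734)
47*K = 47*(90/767) = 4230/767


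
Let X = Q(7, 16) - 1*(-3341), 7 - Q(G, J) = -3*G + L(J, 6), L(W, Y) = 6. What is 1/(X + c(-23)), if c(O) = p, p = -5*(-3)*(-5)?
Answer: 1/3288 ≈ 0.00030414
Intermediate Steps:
Q(G, J) = 1 + 3*G (Q(G, J) = 7 - (-3*G + 6) = 7 - (6 - 3*G) = 7 + (-6 + 3*G) = 1 + 3*G)
X = 3363 (X = (1 + 3*7) - 1*(-3341) = (1 + 21) + 3341 = 22 + 3341 = 3363)
p = -75 (p = 15*(-5) = -75)
c(O) = -75
1/(X + c(-23)) = 1/(3363 - 75) = 1/3288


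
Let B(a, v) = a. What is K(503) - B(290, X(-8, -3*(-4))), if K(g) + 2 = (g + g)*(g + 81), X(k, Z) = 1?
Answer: 587212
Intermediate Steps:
K(g) = -2 + 2*g*(81 + g) (K(g) = -2 + (g + g)*(g + 81) = -2 + (2*g)*(81 + g) = -2 + 2*g*(81 + g))
K(503) - B(290, X(-8, -3*(-4))) = (-2 + 2*503² + 162*503) - 1*290 = (-2 + 2*253009 + 81486) - 290 = (-2 + 506018 + 81486) - 290 = 587502 - 290 = 587212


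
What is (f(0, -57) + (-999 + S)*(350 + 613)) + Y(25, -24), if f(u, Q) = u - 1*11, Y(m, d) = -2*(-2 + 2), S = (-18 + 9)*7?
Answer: -1022717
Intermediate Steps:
S = -63 (S = -9*7 = -63)
Y(m, d) = 0 (Y(m, d) = -2*0 = 0)
f(u, Q) = -11 + u (f(u, Q) = u - 11 = -11 + u)
(f(0, -57) + (-999 + S)*(350 + 613)) + Y(25, -24) = ((-11 + 0) + (-999 - 63)*(350 + 613)) + 0 = (-11 - 1062*963) + 0 = (-11 - 1022706) + 0 = -1022717 + 0 = -1022717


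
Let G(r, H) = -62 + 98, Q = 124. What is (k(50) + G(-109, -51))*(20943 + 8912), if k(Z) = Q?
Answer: 4776800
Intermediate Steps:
G(r, H) = 36
k(Z) = 124
(k(50) + G(-109, -51))*(20943 + 8912) = (124 + 36)*(20943 + 8912) = 160*29855 = 4776800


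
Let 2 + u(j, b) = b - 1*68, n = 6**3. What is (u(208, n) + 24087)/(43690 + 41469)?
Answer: 24233/85159 ≈ 0.28456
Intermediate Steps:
n = 216
u(j, b) = -70 + b (u(j, b) = -2 + (b - 1*68) = -2 + (b - 68) = -2 + (-68 + b) = -70 + b)
(u(208, n) + 24087)/(43690 + 41469) = ((-70 + 216) + 24087)/(43690 + 41469) = (146 + 24087)/85159 = 24233*(1/85159) = 24233/85159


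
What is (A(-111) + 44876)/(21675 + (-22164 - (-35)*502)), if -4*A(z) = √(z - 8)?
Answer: 44876/17081 - I*√119/68324 ≈ 2.6272 - 0.00015966*I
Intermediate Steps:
A(z) = -√(-8 + z)/4 (A(z) = -√(z - 8)/4 = -√(-8 + z)/4)
(A(-111) + 44876)/(21675 + (-22164 - (-35)*502)) = (-√(-8 - 111)/4 + 44876)/(21675 + (-22164 - (-35)*502)) = (-I*√119/4 + 44876)/(21675 + (-22164 - 1*(-17570))) = (-I*√119/4 + 44876)/(21675 + (-22164 + 17570)) = (-I*√119/4 + 44876)/(21675 - 4594) = (44876 - I*√119/4)/17081 = (44876 - I*√119/4)*(1/17081) = 44876/17081 - I*√119/68324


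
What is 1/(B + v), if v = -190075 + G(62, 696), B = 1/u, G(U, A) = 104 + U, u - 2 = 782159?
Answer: -782161/148539413348 ≈ -5.2657e-6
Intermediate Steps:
u = 782161 (u = 2 + 782159 = 782161)
B = 1/782161 ≈ 1.2785e-6
v = -189909 (v = -190075 + (104 + 62) = -190075 + 166 = -189909)
1/(B + v) = 1/(1/782161 - 189909) = 1/(-148539413348/782161) = -782161/148539413348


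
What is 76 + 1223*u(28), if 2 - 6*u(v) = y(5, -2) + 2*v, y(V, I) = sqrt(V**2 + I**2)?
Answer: -10931 - 1223*sqrt(29)/6 ≈ -12029.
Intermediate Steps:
y(V, I) = sqrt(I**2 + V**2)
u(v) = 1/3 - v/3 - sqrt(29)/6 (u(v) = 1/3 - (sqrt((-2)**2 + 5**2) + 2*v)/6 = 1/3 - (sqrt(4 + 25) + 2*v)/6 = 1/3 - (sqrt(29) + 2*v)/6 = 1/3 + (-v/3 - sqrt(29)/6) = 1/3 - v/3 - sqrt(29)/6)
76 + 1223*u(28) = 76 + 1223*(1/3 - 1/3*28 - sqrt(29)/6) = 76 + 1223*(1/3 - 28/3 - sqrt(29)/6) = 76 + 1223*(-9 - sqrt(29)/6) = 76 + (-11007 - 1223*sqrt(29)/6) = -10931 - 1223*sqrt(29)/6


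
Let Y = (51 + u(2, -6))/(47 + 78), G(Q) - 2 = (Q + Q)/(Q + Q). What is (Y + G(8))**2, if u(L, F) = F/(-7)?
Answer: 8928144/765625 ≈ 11.661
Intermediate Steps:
u(L, F) = -F/7 (u(L, F) = F*(-1/7) = -F/7)
G(Q) = 3 (G(Q) = 2 + (Q + Q)/(Q + Q) = 2 + (2*Q)/((2*Q)) = 2 + (2*Q)*(1/(2*Q)) = 2 + 1 = 3)
Y = 363/875 (Y = (51 - 1/7*(-6))/(47 + 78) = (51 + 6/7)/125 = (363/7)*(1/125) = 363/875 ≈ 0.41486)
(Y + G(8))**2 = (363/875 + 3)**2 = (2988/875)**2 = 8928144/765625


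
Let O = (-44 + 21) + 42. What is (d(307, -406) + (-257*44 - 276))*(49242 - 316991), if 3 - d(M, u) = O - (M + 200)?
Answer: 2970139657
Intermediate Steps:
O = 19 (O = -23 + 42 = 19)
d(M, u) = 184 + M (d(M, u) = 3 - (19 - (M + 200)) = 3 - (19 - (200 + M)) = 3 - (19 + (-200 - M)) = 3 - (-181 - M) = 3 + (181 + M) = 184 + M)
(d(307, -406) + (-257*44 - 276))*(49242 - 316991) = ((184 + 307) + (-257*44 - 276))*(49242 - 316991) = (491 + (-11308 - 276))*(-267749) = (491 - 11584)*(-267749) = -11093*(-267749) = 2970139657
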